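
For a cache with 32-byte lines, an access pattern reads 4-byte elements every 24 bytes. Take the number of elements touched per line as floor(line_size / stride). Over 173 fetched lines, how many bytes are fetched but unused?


Elements per line = floor(32 / 24) = 1
Bytes used per line = 1 * 4 = 4
Wasted per line = 32 - 4 = 28
Total wasted = 28 * 173 = 4844

4844


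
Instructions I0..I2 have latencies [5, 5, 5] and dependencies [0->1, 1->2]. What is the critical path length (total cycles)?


Compute longest path through dependency graph: dist(Ik) = max over predecessors of dist + latency(Ik).
dist(I0) = latency 5 = 5
dist(I1) = dist(I0) + 5 = 5 + 5 = 10
dist(I2) = dist(I1) + 5 = 10 + 5 = 15
Critical path = max dist = 15

15


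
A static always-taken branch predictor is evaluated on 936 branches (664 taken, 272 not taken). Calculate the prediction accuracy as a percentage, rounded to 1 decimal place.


Predictor: always-taken
Correct predictions = 664
Accuracy = 664 / 936 * 100 = 70.9%

70.9


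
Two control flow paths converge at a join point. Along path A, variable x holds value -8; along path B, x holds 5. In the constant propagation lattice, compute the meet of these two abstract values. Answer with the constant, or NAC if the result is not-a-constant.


Meet operation: if both paths give the same constant, result is that constant; if they differ, result is NAC (not-a-constant).
Path A: -8, Path B: 5 -> differ
Result: not-a-constant -> NAC

NAC


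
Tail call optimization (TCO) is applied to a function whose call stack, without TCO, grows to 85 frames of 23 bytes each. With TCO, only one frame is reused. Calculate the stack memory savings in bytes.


Without TCO: 85 * 23 = 1955 bytes
With TCO: reuse 1 frame = 23 bytes
Savings = 1955 - 23 = 1932

1932


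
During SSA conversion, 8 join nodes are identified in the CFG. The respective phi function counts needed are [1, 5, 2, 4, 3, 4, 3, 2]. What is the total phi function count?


Total phi functions = sum of phi functions at each join node
= 1 + 5 + 2 + 4 + 3 + 4 + 3 + 2 = 24

24


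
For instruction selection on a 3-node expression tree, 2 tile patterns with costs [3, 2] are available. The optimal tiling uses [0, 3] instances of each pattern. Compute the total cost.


Total cost = sum(count_i * cost_i)
= 0*3 + 3*2
= 6

6


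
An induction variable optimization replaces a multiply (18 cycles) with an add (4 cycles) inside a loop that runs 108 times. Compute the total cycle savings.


Per-iteration saving = 18 - 4 = 14
Total saved = 108 * 14 = 1512

1512


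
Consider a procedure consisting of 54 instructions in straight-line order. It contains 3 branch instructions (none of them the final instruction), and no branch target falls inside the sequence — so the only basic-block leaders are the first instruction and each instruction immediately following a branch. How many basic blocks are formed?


With no in-sequence branch targets, the leaders are the first instruction plus the instruction after each branch.
Number of basic blocks = branches + 1
= 3 + 1 = 4

4


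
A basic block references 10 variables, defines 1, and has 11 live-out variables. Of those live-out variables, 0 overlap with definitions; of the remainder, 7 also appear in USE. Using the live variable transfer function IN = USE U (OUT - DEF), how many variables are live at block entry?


OUT - DEF: 11 - 0 = 11
|IN| = |USE| + |OUT - DEF| - |USE ∩ (OUT - DEF)| = 10 + 11 - 7 = 14

14


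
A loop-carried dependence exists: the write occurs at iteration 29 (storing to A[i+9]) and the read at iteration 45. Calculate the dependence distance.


Distance = read iteration - write iteration
= 45 - 29 = 16

16


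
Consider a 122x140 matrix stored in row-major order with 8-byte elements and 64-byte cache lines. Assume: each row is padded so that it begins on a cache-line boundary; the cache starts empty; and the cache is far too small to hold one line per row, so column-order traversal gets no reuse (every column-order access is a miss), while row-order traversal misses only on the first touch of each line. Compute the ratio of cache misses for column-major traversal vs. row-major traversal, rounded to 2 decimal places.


Each row occupies 140 * 8 = 1120 bytes and starts on a line boundary, so it spans ceil(1120 / 64) = 18 cache lines.
Row-major traversal misses (one per line touched): 122 * ceil(140 * 8 / 64) = 2196
Column-major traversal misses (no reuse, every access misses): 122 * 140 = 17080
Ratio = 17080 / 2196 = 7.78

7.78


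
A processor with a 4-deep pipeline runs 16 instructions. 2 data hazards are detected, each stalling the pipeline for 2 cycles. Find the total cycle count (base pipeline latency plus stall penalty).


Base cycles = 4 + 16 - 1 = 19
Total stalls = 2 * 2 = 4
Total = 19 + 4 = 23

23


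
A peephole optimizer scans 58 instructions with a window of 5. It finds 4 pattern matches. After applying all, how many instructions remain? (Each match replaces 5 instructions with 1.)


Each match removes 4 instructions.
Total removed = 4 * 4 = 16
Remaining = 58 - 16 = 42

42


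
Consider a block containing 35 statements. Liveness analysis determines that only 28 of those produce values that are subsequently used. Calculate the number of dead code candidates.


Dead code = total statements - live definitions
= 35 - 28 = 7

7


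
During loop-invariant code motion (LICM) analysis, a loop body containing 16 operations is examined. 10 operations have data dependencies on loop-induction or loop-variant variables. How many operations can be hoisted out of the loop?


Invariant candidates = total - loop-dependent
= 16 - 10 = 6

6


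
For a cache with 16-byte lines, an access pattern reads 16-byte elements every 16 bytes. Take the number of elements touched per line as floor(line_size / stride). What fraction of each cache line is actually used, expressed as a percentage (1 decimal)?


Elements per cache line = floor(16 / 16) = 1
Bytes used = 1 * 16 = 16
Utilization = 16 / 16 * 100 = 100.0%

100.0


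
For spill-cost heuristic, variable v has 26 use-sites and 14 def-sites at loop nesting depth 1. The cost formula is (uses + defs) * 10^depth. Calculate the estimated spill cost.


uses + defs = 26 + 14 = 40
10^1 = 10
Spill cost = 40 * 10 = 400

400


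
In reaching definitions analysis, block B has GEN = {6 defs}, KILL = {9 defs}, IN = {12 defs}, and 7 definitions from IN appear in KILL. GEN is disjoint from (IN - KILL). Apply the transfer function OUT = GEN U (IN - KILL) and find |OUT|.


IN - KILL: 12 - 7 = 5 surviving definitions
OUT = GEN + surviving = 6 + 5 = 11

11


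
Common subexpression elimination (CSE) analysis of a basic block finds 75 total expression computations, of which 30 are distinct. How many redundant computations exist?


CSE count = total expressions - unique expressions
= 75 - 30 = 45

45


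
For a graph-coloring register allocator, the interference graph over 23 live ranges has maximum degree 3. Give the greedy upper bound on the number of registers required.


Greedy coloring never needs more than (max_degree + 1) colors: when coloring a vertex, at most max_degree neighbors are already colored.
Upper bound = 3 + 1 = 4

4


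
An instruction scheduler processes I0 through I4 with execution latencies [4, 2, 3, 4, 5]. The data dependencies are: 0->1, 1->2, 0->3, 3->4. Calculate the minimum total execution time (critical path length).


Compute longest path through dependency graph: dist(Ik) = max over predecessors of dist + latency(Ik).
dist(I0) = latency 4 = 4
dist(I1) = dist(I0) + 2 = 4 + 2 = 6
dist(I2) = dist(I1) + 3 = 6 + 3 = 9
dist(I3) = dist(I0) + 4 = 4 + 4 = 8
dist(I4) = dist(I3) + 5 = 8 + 5 = 13
Critical path = max dist = 13

13


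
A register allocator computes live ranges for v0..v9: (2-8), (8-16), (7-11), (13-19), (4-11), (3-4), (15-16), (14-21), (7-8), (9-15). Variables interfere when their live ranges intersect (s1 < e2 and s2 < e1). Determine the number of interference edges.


Check all pairs for overlapping intervals.
Two intervals (s1,e1) and (s2,e2) overlap if s1 < e2 and s2 < e1.
v0 (2-8) vs v1..v9: overlaps v2, v4, v5, v8 -> 4
v1 (8-16) vs v2..v9: overlaps v2, v3, v4, v6, v7, v9 -> 6
v2 (7-11) vs v3..v9: overlaps v4, v8, v9 -> 3
v3 (13-19) vs v4..v9: overlaps v6, v7, v9 -> 3
v4 (4-11) vs v5..v9: overlaps v8, v9 -> 2
v5 (3-4) vs v6..v9: overlaps none -> 0
v6 (15-16) vs v7..v9: overlaps v7 -> 1
v7 (14-21) vs v8..v9: overlaps v9 -> 1
v8 (7-8) vs v9: overlaps none -> 0
Total overlapping pairs = 4 + 6 + 3 + 3 + 2 + 0 + 1 + 1 + 0 = 20

20


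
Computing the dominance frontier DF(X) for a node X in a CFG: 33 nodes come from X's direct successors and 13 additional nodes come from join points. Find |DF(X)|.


DF(X) = direct successor contributions + join point contributions
= 33 + 13 = 46

46


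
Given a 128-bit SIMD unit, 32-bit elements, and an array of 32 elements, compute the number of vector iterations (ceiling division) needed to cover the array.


Width = 128 / 32 = 4 elements per vector op
Iterations = ceil(32 / 4) = 8

8


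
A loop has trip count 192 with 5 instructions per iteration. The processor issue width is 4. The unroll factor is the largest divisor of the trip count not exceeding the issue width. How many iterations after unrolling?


Largest divisor of 192 <= 4 is 4
New iterations = 192 / 4 = 48

48


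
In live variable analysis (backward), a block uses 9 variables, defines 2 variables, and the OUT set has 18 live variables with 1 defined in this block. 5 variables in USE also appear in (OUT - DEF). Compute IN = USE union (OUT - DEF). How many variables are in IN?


OUT - DEF: 18 - 1 = 17
|IN| = |USE| + |OUT - DEF| - |USE ∩ (OUT - DEF)| = 9 + 17 - 5 = 21

21


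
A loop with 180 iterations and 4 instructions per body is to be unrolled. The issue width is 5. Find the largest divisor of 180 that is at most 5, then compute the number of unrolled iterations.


Largest divisor of 180 <= 5 is 5
New iterations = 180 / 5 = 36

36


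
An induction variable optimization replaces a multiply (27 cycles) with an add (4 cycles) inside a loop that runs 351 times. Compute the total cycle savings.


Per-iteration saving = 27 - 4 = 23
Total saved = 351 * 23 = 8073

8073


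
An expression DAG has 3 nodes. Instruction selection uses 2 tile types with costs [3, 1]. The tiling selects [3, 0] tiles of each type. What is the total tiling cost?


Total cost = sum(count_i * cost_i)
= 3*3 + 0*1
= 9

9


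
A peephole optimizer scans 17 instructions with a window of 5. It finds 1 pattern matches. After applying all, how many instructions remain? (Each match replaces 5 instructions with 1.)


Each match removes 4 instructions.
Total removed = 1 * 4 = 4
Remaining = 17 - 4 = 13

13


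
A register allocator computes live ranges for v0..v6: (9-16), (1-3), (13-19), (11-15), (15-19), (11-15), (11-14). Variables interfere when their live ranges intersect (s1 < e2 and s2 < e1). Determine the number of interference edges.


Check all pairs for overlapping intervals.
Two intervals (s1,e1) and (s2,e2) overlap if s1 < e2 and s2 < e1.
v0 (9-16) vs v1..v6: overlaps v2, v3, v4, v5, v6 -> 5
v1 (1-3) vs v2..v6: overlaps none -> 0
v2 (13-19) vs v3..v6: overlaps v3, v4, v5, v6 -> 4
v3 (11-15) vs v4..v6: overlaps v5, v6 -> 2
v4 (15-19) vs v5..v6: overlaps none -> 0
v5 (11-15) vs v6: overlaps v6 -> 1
Total overlapping pairs = 5 + 0 + 4 + 2 + 0 + 1 = 12

12


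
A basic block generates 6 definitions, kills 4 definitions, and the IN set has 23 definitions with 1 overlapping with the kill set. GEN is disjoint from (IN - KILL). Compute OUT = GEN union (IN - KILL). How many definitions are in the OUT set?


IN - KILL: 23 - 1 = 22 surviving definitions
OUT = GEN + surviving = 6 + 22 = 28

28


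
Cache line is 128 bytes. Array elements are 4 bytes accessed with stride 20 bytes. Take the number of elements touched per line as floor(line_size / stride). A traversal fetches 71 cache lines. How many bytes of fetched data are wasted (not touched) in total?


Elements per line = floor(128 / 20) = 6
Bytes used per line = 6 * 4 = 24
Wasted per line = 128 - 24 = 104
Total wasted = 104 * 71 = 7384

7384


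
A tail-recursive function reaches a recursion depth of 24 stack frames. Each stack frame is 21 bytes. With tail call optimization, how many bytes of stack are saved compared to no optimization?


Without TCO: 24 * 21 = 504 bytes
With TCO: reuse 1 frame = 21 bytes
Savings = 504 - 21 = 483

483


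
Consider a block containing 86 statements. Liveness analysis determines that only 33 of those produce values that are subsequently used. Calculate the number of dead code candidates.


Dead code = total statements - live definitions
= 86 - 33 = 53

53


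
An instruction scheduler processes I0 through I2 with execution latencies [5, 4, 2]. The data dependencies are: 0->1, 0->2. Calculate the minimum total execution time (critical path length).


Compute longest path through dependency graph: dist(Ik) = max over predecessors of dist + latency(Ik).
dist(I0) = latency 5 = 5
dist(I1) = dist(I0) + 4 = 5 + 4 = 9
dist(I2) = dist(I0) + 2 = 5 + 2 = 7
Critical path = max dist = 9

9


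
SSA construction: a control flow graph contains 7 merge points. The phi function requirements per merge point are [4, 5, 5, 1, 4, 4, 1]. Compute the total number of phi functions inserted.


Total phi functions = sum of phi functions at each join node
= 4 + 5 + 5 + 1 + 4 + 4 + 1 = 24

24


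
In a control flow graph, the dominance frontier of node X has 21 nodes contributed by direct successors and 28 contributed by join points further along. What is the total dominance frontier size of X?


DF(X) = direct successor contributions + join point contributions
= 21 + 28 = 49

49


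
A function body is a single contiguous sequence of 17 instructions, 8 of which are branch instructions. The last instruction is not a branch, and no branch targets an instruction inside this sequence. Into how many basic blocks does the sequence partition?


With no in-sequence branch targets, the leaders are the first instruction plus the instruction after each branch.
Number of basic blocks = branches + 1
= 8 + 1 = 9

9


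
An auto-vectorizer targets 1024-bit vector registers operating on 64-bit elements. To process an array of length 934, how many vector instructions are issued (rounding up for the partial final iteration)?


Width = 1024 / 64 = 16 elements per vector op
Iterations = ceil(934 / 16) = 59

59


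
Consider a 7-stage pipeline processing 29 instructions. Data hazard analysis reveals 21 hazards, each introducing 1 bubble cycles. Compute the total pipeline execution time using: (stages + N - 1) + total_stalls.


Base cycles = 7 + 29 - 1 = 35
Total stalls = 21 * 1 = 21
Total = 35 + 21 = 56

56


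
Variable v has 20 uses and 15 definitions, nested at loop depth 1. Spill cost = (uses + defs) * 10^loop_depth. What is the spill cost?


uses + defs = 20 + 15 = 35
10^1 = 10
Spill cost = 35 * 10 = 350

350


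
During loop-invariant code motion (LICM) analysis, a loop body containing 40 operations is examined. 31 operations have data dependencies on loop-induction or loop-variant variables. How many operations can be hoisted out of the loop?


Invariant candidates = total - loop-dependent
= 40 - 31 = 9

9


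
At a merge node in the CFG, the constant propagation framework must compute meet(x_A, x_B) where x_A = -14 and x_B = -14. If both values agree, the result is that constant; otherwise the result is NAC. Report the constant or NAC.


Meet operation: if both paths give the same constant, result is that constant; if they differ, result is NAC (not-a-constant).
Path A: -14, Path B: -14 -> equal
Result: constant -> -14

-14


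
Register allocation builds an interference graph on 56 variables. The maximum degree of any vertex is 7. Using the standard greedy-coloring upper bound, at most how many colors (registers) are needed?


Greedy coloring never needs more than (max_degree + 1) colors: when coloring a vertex, at most max_degree neighbors are already colored.
Upper bound = 7 + 1 = 8

8


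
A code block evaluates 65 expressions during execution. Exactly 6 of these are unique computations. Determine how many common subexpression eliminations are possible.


CSE count = total expressions - unique expressions
= 65 - 6 = 59

59


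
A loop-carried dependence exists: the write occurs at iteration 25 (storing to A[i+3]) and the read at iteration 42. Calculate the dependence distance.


Distance = read iteration - write iteration
= 42 - 25 = 17

17


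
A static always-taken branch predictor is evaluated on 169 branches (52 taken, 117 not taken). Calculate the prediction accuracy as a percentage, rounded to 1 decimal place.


Predictor: always-taken
Correct predictions = 52
Accuracy = 52 / 169 * 100 = 30.8%

30.8


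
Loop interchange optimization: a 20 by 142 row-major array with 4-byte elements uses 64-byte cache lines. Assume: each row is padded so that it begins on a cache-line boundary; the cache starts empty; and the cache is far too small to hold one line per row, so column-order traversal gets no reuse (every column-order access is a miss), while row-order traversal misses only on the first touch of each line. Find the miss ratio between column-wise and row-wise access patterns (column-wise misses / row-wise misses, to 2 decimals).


Each row occupies 142 * 4 = 568 bytes and starts on a line boundary, so it spans ceil(568 / 64) = 9 cache lines.
Row-major traversal misses (one per line touched): 20 * ceil(142 * 4 / 64) = 180
Column-major traversal misses (no reuse, every access misses): 20 * 142 = 2840
Ratio = 2840 / 180 = 15.78

15.78


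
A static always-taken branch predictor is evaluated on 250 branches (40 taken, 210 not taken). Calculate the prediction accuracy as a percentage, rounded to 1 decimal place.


Predictor: always-taken
Correct predictions = 40
Accuracy = 40 / 250 * 100 = 16.0%

16.0


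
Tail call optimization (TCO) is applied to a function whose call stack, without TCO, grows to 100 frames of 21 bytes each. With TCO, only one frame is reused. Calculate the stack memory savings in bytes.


Without TCO: 100 * 21 = 2100 bytes
With TCO: reuse 1 frame = 21 bytes
Savings = 2100 - 21 = 2079

2079


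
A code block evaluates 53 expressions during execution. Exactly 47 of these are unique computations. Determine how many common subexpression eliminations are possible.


CSE count = total expressions - unique expressions
= 53 - 47 = 6

6


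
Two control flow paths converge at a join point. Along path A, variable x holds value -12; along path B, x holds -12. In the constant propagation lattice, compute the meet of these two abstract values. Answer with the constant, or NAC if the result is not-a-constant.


Meet operation: if both paths give the same constant, result is that constant; if they differ, result is NAC (not-a-constant).
Path A: -12, Path B: -12 -> equal
Result: constant -> -12

-12


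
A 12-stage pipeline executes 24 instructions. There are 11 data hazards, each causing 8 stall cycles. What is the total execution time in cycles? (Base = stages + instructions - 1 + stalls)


Base cycles = 12 + 24 - 1 = 35
Total stalls = 11 * 8 = 88
Total = 35 + 88 = 123

123


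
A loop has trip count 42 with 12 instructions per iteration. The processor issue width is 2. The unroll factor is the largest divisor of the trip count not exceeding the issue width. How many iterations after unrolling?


Largest divisor of 42 <= 2 is 2
New iterations = 42 / 2 = 21

21


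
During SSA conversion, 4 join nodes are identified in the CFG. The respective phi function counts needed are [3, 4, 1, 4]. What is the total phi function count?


Total phi functions = sum of phi functions at each join node
= 3 + 4 + 1 + 4 = 12

12


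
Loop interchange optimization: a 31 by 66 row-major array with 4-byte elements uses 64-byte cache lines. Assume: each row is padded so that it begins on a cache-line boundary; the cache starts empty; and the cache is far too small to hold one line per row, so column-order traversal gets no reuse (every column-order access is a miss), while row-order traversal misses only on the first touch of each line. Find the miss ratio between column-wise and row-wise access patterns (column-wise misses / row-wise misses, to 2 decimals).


Each row occupies 66 * 4 = 264 bytes and starts on a line boundary, so it spans ceil(264 / 64) = 5 cache lines.
Row-major traversal misses (one per line touched): 31 * ceil(66 * 4 / 64) = 155
Column-major traversal misses (no reuse, every access misses): 31 * 66 = 2046
Ratio = 2046 / 155 = 13.2

13.2


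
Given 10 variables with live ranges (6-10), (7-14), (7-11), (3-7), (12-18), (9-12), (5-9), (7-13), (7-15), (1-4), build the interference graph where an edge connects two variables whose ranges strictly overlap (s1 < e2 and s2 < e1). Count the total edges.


Check all pairs for overlapping intervals.
Two intervals (s1,e1) and (s2,e2) overlap if s1 < e2 and s2 < e1.
v0 (6-10) vs v1..v9: overlaps v1, v2, v3, v5, v6, v7, v8 -> 7
v1 (7-14) vs v2..v9: overlaps v2, v4, v5, v6, v7, v8 -> 6
v2 (7-11) vs v3..v9: overlaps v5, v6, v7, v8 -> 4
v3 (3-7) vs v4..v9: overlaps v6, v9 -> 2
v4 (12-18) vs v5..v9: overlaps v7, v8 -> 2
v5 (9-12) vs v6..v9: overlaps v7, v8 -> 2
v6 (5-9) vs v7..v9: overlaps v7, v8 -> 2
v7 (7-13) vs v8..v9: overlaps v8 -> 1
v8 (7-15) vs v9: overlaps none -> 0
Total overlapping pairs = 7 + 6 + 4 + 2 + 2 + 2 + 2 + 1 + 0 = 26

26


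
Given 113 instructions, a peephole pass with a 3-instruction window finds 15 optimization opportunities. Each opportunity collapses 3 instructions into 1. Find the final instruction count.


Each match removes 2 instructions.
Total removed = 15 * 2 = 30
Remaining = 113 - 30 = 83

83


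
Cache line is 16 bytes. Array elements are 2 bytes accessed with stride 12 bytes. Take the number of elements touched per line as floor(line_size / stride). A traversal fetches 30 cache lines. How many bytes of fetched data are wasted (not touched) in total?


Elements per line = floor(16 / 12) = 1
Bytes used per line = 1 * 2 = 2
Wasted per line = 16 - 2 = 14
Total wasted = 14 * 30 = 420

420


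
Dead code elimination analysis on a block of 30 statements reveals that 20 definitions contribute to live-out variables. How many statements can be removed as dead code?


Dead code = total statements - live definitions
= 30 - 20 = 10

10


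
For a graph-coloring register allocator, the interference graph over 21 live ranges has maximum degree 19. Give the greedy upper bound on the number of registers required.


Greedy coloring never needs more than (max_degree + 1) colors: when coloring a vertex, at most max_degree neighbors are already colored.
Upper bound = 19 + 1 = 20

20


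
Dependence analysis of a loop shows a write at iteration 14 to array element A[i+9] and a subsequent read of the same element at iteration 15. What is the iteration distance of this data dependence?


Distance = read iteration - write iteration
= 15 - 14 = 1

1


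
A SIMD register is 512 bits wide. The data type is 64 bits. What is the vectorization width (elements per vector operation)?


Width = SIMD bits / data type bits
= 512 / 64 = 8

8


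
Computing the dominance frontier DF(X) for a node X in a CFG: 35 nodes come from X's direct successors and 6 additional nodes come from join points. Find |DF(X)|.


DF(X) = direct successor contributions + join point contributions
= 35 + 6 = 41

41


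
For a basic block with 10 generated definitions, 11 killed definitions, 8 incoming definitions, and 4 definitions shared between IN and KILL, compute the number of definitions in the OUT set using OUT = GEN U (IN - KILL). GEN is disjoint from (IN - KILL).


IN - KILL: 8 - 4 = 4 surviving definitions
OUT = GEN + surviving = 10 + 4 = 14

14


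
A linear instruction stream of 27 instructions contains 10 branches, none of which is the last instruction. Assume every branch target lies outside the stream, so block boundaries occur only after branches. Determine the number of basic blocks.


With no in-sequence branch targets, the leaders are the first instruction plus the instruction after each branch.
Number of basic blocks = branches + 1
= 10 + 1 = 11

11


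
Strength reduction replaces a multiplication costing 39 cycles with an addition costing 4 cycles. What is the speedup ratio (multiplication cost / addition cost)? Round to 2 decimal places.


Ratio = mult_cost / add_cost = 39 / 4 = 9.75

9.75


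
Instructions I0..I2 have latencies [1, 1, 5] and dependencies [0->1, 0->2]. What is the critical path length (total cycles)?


Compute longest path through dependency graph: dist(Ik) = max over predecessors of dist + latency(Ik).
dist(I0) = latency 1 = 1
dist(I1) = dist(I0) + 1 = 1 + 1 = 2
dist(I2) = dist(I0) + 5 = 1 + 5 = 6
Critical path = max dist = 6

6


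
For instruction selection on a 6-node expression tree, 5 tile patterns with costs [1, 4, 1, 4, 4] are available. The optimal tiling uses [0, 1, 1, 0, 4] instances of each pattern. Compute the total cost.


Total cost = sum(count_i * cost_i)
= 0*1 + 1*4 + 1*1 + 0*4 + 4*4
= 21

21


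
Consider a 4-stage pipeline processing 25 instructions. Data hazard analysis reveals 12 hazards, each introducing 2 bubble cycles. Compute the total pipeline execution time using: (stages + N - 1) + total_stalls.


Base cycles = 4 + 25 - 1 = 28
Total stalls = 12 * 2 = 24
Total = 28 + 24 = 52

52


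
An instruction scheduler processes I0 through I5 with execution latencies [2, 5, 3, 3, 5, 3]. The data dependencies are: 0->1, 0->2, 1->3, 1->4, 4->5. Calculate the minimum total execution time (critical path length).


Compute longest path through dependency graph: dist(Ik) = max over predecessors of dist + latency(Ik).
dist(I0) = latency 2 = 2
dist(I1) = dist(I0) + 5 = 2 + 5 = 7
dist(I2) = dist(I0) + 3 = 2 + 3 = 5
dist(I3) = dist(I1) + 3 = 7 + 3 = 10
dist(I4) = dist(I1) + 5 = 7 + 5 = 12
dist(I5) = dist(I4) + 3 = 12 + 3 = 15
Critical path = max dist = 15

15


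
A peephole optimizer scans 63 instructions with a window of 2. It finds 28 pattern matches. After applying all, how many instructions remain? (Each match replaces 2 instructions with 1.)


Each match removes 1 instructions.
Total removed = 28 * 1 = 28
Remaining = 63 - 28 = 35

35


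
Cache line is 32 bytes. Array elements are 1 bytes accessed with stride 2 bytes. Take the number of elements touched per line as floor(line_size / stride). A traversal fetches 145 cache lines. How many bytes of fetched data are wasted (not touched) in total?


Elements per line = floor(32 / 2) = 16
Bytes used per line = 16 * 1 = 16
Wasted per line = 32 - 16 = 16
Total wasted = 16 * 145 = 2320

2320


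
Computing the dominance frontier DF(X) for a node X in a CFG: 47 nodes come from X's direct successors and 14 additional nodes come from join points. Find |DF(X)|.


DF(X) = direct successor contributions + join point contributions
= 47 + 14 = 61

61


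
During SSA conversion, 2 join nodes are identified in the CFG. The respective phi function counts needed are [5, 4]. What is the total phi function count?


Total phi functions = sum of phi functions at each join node
= 5 + 4 = 9

9


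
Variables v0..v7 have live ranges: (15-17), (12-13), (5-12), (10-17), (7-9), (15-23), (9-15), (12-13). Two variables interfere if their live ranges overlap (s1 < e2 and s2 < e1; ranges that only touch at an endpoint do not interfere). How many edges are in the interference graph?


Check all pairs for overlapping intervals.
Two intervals (s1,e1) and (s2,e2) overlap if s1 < e2 and s2 < e1.
v0 (15-17) vs v1..v7: overlaps v3, v5 -> 2
v1 (12-13) vs v2..v7: overlaps v3, v6, v7 -> 3
v2 (5-12) vs v3..v7: overlaps v3, v4, v6 -> 3
v3 (10-17) vs v4..v7: overlaps v5, v6, v7 -> 3
v4 (7-9) vs v5..v7: overlaps none -> 0
v5 (15-23) vs v6..v7: overlaps none -> 0
v6 (9-15) vs v7: overlaps v7 -> 1
Total overlapping pairs = 2 + 3 + 3 + 3 + 0 + 0 + 1 = 12

12


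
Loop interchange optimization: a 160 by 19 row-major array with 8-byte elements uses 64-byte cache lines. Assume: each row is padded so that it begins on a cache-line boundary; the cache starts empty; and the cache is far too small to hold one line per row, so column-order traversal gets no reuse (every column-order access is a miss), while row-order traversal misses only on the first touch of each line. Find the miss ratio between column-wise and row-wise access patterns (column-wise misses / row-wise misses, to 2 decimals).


Each row occupies 19 * 8 = 152 bytes and starts on a line boundary, so it spans ceil(152 / 64) = 3 cache lines.
Row-major traversal misses (one per line touched): 160 * ceil(19 * 8 / 64) = 480
Column-major traversal misses (no reuse, every access misses): 160 * 19 = 3040
Ratio = 3040 / 480 = 6.33

6.33


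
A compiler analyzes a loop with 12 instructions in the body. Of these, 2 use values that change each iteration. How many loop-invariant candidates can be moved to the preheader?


Invariant candidates = total - loop-dependent
= 12 - 2 = 10

10


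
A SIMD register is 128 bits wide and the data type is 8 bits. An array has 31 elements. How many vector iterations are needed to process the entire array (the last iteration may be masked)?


Width = 128 / 8 = 16 elements per vector op
Iterations = ceil(31 / 16) = 2

2


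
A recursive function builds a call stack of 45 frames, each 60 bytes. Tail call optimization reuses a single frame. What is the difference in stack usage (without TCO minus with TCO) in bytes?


Without TCO: 45 * 60 = 2700 bytes
With TCO: reuse 1 frame = 60 bytes
Savings = 2700 - 60 = 2640

2640


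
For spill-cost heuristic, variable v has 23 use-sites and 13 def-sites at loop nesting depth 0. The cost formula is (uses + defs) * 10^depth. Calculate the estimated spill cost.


uses + defs = 23 + 13 = 36
10^0 = 1
Spill cost = 36 * 1 = 36

36


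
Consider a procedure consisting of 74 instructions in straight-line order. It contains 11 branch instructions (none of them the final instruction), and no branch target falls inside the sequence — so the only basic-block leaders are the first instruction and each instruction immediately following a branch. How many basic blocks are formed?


With no in-sequence branch targets, the leaders are the first instruction plus the instruction after each branch.
Number of basic blocks = branches + 1
= 11 + 1 = 12

12


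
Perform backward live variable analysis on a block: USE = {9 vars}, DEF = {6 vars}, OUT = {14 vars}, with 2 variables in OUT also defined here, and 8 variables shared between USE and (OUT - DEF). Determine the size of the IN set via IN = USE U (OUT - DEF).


OUT - DEF: 14 - 2 = 12
|IN| = |USE| + |OUT - DEF| - |USE ∩ (OUT - DEF)| = 9 + 12 - 8 = 13

13


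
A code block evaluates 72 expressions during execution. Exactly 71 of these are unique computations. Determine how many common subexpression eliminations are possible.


CSE count = total expressions - unique expressions
= 72 - 71 = 1

1


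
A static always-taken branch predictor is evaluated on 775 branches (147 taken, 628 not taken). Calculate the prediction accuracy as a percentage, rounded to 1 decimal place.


Predictor: always-taken
Correct predictions = 147
Accuracy = 147 / 775 * 100 = 19.0%

19.0


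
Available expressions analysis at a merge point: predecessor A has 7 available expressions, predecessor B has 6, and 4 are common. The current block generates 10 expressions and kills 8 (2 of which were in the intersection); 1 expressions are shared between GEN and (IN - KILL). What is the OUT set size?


IN = intersection of predecessors = 4
IN - KILL = 4 - 2 = 2
|OUT| = |GEN| + |IN - KILL| - |GEN ∩ (IN - KILL)| = 10 + 2 - 1 = 11

11


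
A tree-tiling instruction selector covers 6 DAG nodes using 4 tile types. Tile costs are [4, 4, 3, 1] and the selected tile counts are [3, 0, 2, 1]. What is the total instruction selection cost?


Total cost = sum(count_i * cost_i)
= 3*4 + 0*4 + 2*3 + 1*1
= 19

19


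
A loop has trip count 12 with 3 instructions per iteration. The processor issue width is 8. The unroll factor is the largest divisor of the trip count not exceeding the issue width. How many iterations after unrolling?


Largest divisor of 12 <= 8 is 6
New iterations = 12 / 6 = 2

2


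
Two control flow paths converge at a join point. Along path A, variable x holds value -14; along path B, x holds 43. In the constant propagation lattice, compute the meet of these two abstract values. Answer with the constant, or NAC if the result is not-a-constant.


Meet operation: if both paths give the same constant, result is that constant; if they differ, result is NAC (not-a-constant).
Path A: -14, Path B: 43 -> differ
Result: not-a-constant -> NAC

NAC


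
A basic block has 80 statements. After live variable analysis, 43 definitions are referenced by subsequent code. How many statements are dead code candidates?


Dead code = total statements - live definitions
= 80 - 43 = 37

37


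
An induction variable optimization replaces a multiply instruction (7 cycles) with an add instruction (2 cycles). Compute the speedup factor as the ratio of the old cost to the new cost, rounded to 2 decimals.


Ratio = mult_cost / add_cost = 7 / 2 = 3.5

3.5


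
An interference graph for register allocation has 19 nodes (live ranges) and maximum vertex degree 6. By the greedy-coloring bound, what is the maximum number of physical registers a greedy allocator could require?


Greedy coloring never needs more than (max_degree + 1) colors: when coloring a vertex, at most max_degree neighbors are already colored.
Upper bound = 6 + 1 = 7

7


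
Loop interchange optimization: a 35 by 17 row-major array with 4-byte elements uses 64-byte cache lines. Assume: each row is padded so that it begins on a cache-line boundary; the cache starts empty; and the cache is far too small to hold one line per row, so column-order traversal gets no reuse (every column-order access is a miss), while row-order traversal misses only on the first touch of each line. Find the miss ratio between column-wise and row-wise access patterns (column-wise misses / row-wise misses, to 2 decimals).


Each row occupies 17 * 4 = 68 bytes and starts on a line boundary, so it spans ceil(68 / 64) = 2 cache lines.
Row-major traversal misses (one per line touched): 35 * ceil(17 * 4 / 64) = 70
Column-major traversal misses (no reuse, every access misses): 35 * 17 = 595
Ratio = 595 / 70 = 8.5

8.5


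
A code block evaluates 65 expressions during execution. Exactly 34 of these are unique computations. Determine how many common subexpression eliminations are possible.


CSE count = total expressions - unique expressions
= 65 - 34 = 31

31


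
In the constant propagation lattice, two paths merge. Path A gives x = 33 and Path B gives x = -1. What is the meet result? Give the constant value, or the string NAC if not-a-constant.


Meet operation: if both paths give the same constant, result is that constant; if they differ, result is NAC (not-a-constant).
Path A: 33, Path B: -1 -> differ
Result: not-a-constant -> NAC

NAC


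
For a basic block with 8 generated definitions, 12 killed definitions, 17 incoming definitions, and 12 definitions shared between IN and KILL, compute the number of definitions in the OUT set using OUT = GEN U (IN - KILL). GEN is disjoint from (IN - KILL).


IN - KILL: 17 - 12 = 5 surviving definitions
OUT = GEN + surviving = 8 + 5 = 13

13


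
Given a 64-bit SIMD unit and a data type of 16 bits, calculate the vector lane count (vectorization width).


Width = SIMD bits / data type bits
= 64 / 16 = 4

4


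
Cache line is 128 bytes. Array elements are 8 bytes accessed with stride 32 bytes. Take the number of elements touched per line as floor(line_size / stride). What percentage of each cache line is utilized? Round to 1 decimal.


Elements per cache line = floor(128 / 32) = 4
Bytes used = 4 * 8 = 32
Utilization = 32 / 128 * 100 = 25.0%

25.0


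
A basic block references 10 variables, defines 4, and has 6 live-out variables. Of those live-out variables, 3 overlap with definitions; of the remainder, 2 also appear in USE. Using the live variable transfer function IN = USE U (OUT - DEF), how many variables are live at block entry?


OUT - DEF: 6 - 3 = 3
|IN| = |USE| + |OUT - DEF| - |USE ∩ (OUT - DEF)| = 10 + 3 - 2 = 11

11


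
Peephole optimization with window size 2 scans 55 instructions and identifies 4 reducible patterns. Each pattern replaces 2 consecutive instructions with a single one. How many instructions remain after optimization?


Each match removes 1 instructions.
Total removed = 4 * 1 = 4
Remaining = 55 - 4 = 51

51


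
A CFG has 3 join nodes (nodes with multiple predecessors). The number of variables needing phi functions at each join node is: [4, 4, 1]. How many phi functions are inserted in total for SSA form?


Total phi functions = sum of phi functions at each join node
= 4 + 4 + 1 = 9

9


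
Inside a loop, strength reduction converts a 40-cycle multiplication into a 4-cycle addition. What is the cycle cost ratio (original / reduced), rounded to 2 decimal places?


Ratio = mult_cost / add_cost = 40 / 4 = 10.0

10.0


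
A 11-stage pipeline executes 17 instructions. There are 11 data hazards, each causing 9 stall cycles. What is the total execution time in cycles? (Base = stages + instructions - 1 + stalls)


Base cycles = 11 + 17 - 1 = 27
Total stalls = 11 * 9 = 99
Total = 27 + 99 = 126

126


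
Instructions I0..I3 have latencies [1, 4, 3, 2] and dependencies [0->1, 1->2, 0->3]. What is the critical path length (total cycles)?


Compute longest path through dependency graph: dist(Ik) = max over predecessors of dist + latency(Ik).
dist(I0) = latency 1 = 1
dist(I1) = dist(I0) + 4 = 1 + 4 = 5
dist(I2) = dist(I1) + 3 = 5 + 3 = 8
dist(I3) = dist(I0) + 2 = 1 + 2 = 3
Critical path = max dist = 8

8


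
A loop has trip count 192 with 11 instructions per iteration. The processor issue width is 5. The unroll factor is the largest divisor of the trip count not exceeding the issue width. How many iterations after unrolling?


Largest divisor of 192 <= 5 is 4
New iterations = 192 / 4 = 48

48


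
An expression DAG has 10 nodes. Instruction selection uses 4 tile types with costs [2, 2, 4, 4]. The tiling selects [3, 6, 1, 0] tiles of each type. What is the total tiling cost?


Total cost = sum(count_i * cost_i)
= 3*2 + 6*2 + 1*4 + 0*4
= 22

22


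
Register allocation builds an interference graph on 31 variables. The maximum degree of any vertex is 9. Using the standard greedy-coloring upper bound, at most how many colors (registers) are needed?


Greedy coloring never needs more than (max_degree + 1) colors: when coloring a vertex, at most max_degree neighbors are already colored.
Upper bound = 9 + 1 = 10

10


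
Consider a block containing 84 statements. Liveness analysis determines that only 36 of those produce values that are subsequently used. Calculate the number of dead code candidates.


Dead code = total statements - live definitions
= 84 - 36 = 48

48


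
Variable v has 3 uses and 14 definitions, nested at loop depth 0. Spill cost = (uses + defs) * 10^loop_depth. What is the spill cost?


uses + defs = 3 + 14 = 17
10^0 = 1
Spill cost = 17 * 1 = 17

17


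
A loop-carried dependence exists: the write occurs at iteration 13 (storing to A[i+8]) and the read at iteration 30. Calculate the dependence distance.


Distance = read iteration - write iteration
= 30 - 13 = 17

17


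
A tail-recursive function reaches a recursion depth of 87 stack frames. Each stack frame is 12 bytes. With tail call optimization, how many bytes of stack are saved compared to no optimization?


Without TCO: 87 * 12 = 1044 bytes
With TCO: reuse 1 frame = 12 bytes
Savings = 1044 - 12 = 1032

1032
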